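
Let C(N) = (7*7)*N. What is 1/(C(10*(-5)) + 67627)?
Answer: 1/65177 ≈ 1.5343e-5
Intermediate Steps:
C(N) = 49*N
1/(C(10*(-5)) + 67627) = 1/(49*(10*(-5)) + 67627) = 1/(49*(-50) + 67627) = 1/(-2450 + 67627) = 1/65177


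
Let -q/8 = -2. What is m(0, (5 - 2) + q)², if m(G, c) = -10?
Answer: 100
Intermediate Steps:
q = 16 (q = -8*(-2) = 16)
m(0, (5 - 2) + q)² = (-10)² = 100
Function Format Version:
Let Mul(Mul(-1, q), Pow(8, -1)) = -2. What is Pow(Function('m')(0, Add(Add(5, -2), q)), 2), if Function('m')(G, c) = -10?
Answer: 100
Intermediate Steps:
q = 16 (q = Mul(-8, -2) = 16)
Pow(Function('m')(0, Add(Add(5, -2), q)), 2) = Pow(-10, 2) = 100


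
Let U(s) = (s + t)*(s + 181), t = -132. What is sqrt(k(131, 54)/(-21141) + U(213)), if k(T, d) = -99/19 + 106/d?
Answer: 2*sqrt(143033246568321)/133893 ≈ 178.65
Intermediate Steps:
k(T, d) = -99/19 + 106/d (k(T, d) = -99*1/19 + 106/d = -99/19 + 106/d)
U(s) = (-132 + s)*(181 + s) (U(s) = (s - 132)*(s + 181) = (-132 + s)*(181 + s))
sqrt(k(131, 54)/(-21141) + U(213)) = sqrt((-99/19 + 106/54)/(-21141) + (-23892 + 213**2 + 49*213)) = sqrt((-99/19 + 106*(1/54))*(-1/21141) + (-23892 + 45369 + 10437)) = sqrt((-99/19 + 53/27)*(-1/21141) + 31914) = sqrt(-1666/513*(-1/21141) + 31914) = sqrt(1666/10845333 + 31914) = sqrt(346117959028/10845333) = 2*sqrt(143033246568321)/133893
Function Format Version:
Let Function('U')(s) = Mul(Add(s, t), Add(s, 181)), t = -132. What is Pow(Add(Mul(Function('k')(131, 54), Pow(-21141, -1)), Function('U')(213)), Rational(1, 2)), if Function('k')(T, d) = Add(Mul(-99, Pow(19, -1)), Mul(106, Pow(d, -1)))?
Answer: Mul(Rational(2, 133893), Pow(143033246568321, Rational(1, 2))) ≈ 178.65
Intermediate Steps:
Function('k')(T, d) = Add(Rational(-99, 19), Mul(106, Pow(d, -1))) (Function('k')(T, d) = Add(Mul(-99, Rational(1, 19)), Mul(106, Pow(d, -1))) = Add(Rational(-99, 19), Mul(106, Pow(d, -1))))
Function('U')(s) = Mul(Add(-132, s), Add(181, s)) (Function('U')(s) = Mul(Add(s, -132), Add(s, 181)) = Mul(Add(-132, s), Add(181, s)))
Pow(Add(Mul(Function('k')(131, 54), Pow(-21141, -1)), Function('U')(213)), Rational(1, 2)) = Pow(Add(Mul(Add(Rational(-99, 19), Mul(106, Pow(54, -1))), Pow(-21141, -1)), Add(-23892, Pow(213, 2), Mul(49, 213))), Rational(1, 2)) = Pow(Add(Mul(Add(Rational(-99, 19), Mul(106, Rational(1, 54))), Rational(-1, 21141)), Add(-23892, 45369, 10437)), Rational(1, 2)) = Pow(Add(Mul(Add(Rational(-99, 19), Rational(53, 27)), Rational(-1, 21141)), 31914), Rational(1, 2)) = Pow(Add(Mul(Rational(-1666, 513), Rational(-1, 21141)), 31914), Rational(1, 2)) = Pow(Add(Rational(1666, 10845333), 31914), Rational(1, 2)) = Pow(Rational(346117959028, 10845333), Rational(1, 2)) = Mul(Rational(2, 133893), Pow(143033246568321, Rational(1, 2)))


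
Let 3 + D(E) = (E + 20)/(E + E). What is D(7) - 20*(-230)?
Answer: 64385/14 ≈ 4598.9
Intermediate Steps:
D(E) = -3 + (20 + E)/(2*E) (D(E) = -3 + (E + 20)/(E + E) = -3 + (20 + E)/((2*E)) = -3 + (20 + E)*(1/(2*E)) = -3 + (20 + E)/(2*E))
D(7) - 20*(-230) = (-5/2 + 10/7) - 20*(-230) = (-5/2 + 10*(⅐)) + 4600 = (-5/2 + 10/7) + 4600 = -15/14 + 4600 = 64385/14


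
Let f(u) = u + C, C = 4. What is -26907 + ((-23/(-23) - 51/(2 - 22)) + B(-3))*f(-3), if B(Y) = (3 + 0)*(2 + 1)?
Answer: -537889/20 ≈ -26894.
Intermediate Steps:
f(u) = 4 + u (f(u) = u + 4 = 4 + u)
B(Y) = 9 (B(Y) = 3*3 = 9)
-26907 + ((-23/(-23) - 51/(2 - 22)) + B(-3))*f(-3) = -26907 + ((-23/(-23) - 51/(2 - 22)) + 9)*(4 - 3) = -26907 + ((-23*(-1/23) - 51/(-20)) + 9)*1 = -26907 + ((1 - 51*(-1/20)) + 9)*1 = -26907 + ((1 + 51/20) + 9)*1 = -26907 + (71/20 + 9)*1 = -26907 + (251/20)*1 = -26907 + 251/20 = -537889/20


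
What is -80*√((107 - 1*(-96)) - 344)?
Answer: -80*I*√141 ≈ -949.95*I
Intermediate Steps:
-80*√((107 - 1*(-96)) - 344) = -80*√((107 + 96) - 344) = -80*√(203 - 344) = -80*I*√141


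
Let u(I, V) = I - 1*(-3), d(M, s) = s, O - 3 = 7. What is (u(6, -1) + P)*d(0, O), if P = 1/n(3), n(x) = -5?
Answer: 88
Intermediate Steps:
O = 10 (O = 3 + 7 = 10)
u(I, V) = 3 + I (u(I, V) = I + 3 = 3 + I)
P = -⅕ (P = 1/(-5) = -⅕ ≈ -0.20000)
(u(6, -1) + P)*d(0, O) = ((3 + 6) - ⅕)*10 = (9 - ⅕)*10 = (44/5)*10 = 88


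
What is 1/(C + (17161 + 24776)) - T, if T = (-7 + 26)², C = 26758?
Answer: -24798894/68695 ≈ -361.00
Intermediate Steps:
T = 361 (T = 19² = 361)
1/(C + (17161 + 24776)) - T = 1/(26758 + (17161 + 24776)) - 1*361 = 1/(26758 + 41937) - 361 = 1/68695 - 361 = -24798894/68695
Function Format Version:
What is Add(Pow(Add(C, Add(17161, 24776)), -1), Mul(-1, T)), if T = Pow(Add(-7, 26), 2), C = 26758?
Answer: Rational(-24798894, 68695) ≈ -361.00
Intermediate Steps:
T = 361 (T = Pow(19, 2) = 361)
Add(Pow(Add(C, Add(17161, 24776)), -1), Mul(-1, T)) = Add(Pow(Add(26758, Add(17161, 24776)), -1), Mul(-1, 361)) = Add(Pow(Add(26758, 41937), -1), -361) = Add(Pow(68695, -1), -361) = Add(Rational(1, 68695), -361) = Rational(-24798894, 68695)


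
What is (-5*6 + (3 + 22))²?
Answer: 25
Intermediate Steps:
(-5*6 + (3 + 22))² = (-30 + 25)² = (-5)² = 25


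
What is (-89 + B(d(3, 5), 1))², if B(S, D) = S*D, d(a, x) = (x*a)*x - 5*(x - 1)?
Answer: 1156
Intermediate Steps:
d(a, x) = 5 - 5*x + a*x² (d(a, x) = (a*x)*x - 5*(-1 + x) = a*x² + (5 - 5*x) = 5 - 5*x + a*x²)
B(S, D) = D*S
(-89 + B(d(3, 5), 1))² = (-89 + 1*(5 - 5*5 + 3*5²))² = (-89 + 1*(5 - 25 + 3*25))² = (-89 + 1*(5 - 25 + 75))² = (-89 + 1*55)² = (-89 + 55)² = (-34)² = 1156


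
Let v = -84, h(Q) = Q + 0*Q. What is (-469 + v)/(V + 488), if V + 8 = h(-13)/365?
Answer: -201845/175187 ≈ -1.1522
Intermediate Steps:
h(Q) = Q (h(Q) = Q + 0 = Q)
V = -2933/365 (V = -8 - 13/365 = -2933/365 ≈ -8.0356)
(-469 + v)/(V + 488) = (-469 - 84)/(-2933/365 + 488) = -553/175187/365 = -553*365/175187 = -201845/175187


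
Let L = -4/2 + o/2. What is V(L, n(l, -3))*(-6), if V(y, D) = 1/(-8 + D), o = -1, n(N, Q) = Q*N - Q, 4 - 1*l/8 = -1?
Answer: 6/125 ≈ 0.048000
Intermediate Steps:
l = 40 (l = 32 - 8*(-1) = 32 + 8 = 40)
n(N, Q) = -Q + N*Q (n(N, Q) = N*Q - Q = -Q + N*Q)
L = -5/2 (L = -4/2 - 1/2 = -4*½ - 1*½ = -2 - ½ = -5/2 ≈ -2.5000)
V(L, n(l, -3))*(-6) = -6/(-8 - 3*(-1 + 40)) = -6/(-8 - 3*39) = -6/(-8 - 117) = -6/(-125) = -1/125*(-6) = 6/125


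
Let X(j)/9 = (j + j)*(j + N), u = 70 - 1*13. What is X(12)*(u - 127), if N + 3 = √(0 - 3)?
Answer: -136080 - 15120*I*√3 ≈ -1.3608e+5 - 26189.0*I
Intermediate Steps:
N = -3 + I*√3 (N = -3 + √(0 - 3) = -3 + √(-3) = -3 + I*√3 ≈ -3.0 + 1.732*I)
u = 57 (u = 70 - 13 = 57)
X(j) = 18*j*(-3 + j + I*√3) (X(j) = 9*((j + j)*(j + (-3 + I*√3))) = 9*((2*j)*(-3 + j + I*√3)) = 9*(2*j*(-3 + j + I*√3)) = 18*j*(-3 + j + I*√3))
X(12)*(u - 127) = (18*12*(-3 + 12 + I*√3))*(57 - 127) = (18*12*(9 + I*√3))*(-70) = (1944 + 216*I*√3)*(-70) = -136080 - 15120*I*√3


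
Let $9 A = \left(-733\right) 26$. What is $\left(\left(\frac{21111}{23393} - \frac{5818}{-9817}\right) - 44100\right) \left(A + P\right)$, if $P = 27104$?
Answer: $- \frac{2277380237014032442}{2066841729} \approx -1.1019 \cdot 10^{9}$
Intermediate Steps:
$A = - \frac{19058}{9}$ ($A = \frac{\left(-733\right) 26}{9} = \frac{1}{9} \left(-19058\right) = - \frac{19058}{9} \approx -2117.6$)
$\left(\left(\frac{21111}{23393} - \frac{5818}{-9817}\right) - 44100\right) \left(A + P\right) = \left(\left(\frac{21111}{23393} - \frac{5818}{-9817}\right) - 44100\right) \left(- \frac{19058}{9} + 27104\right) = \left(\left(21111 \cdot \frac{1}{23393} - - \frac{5818}{9817}\right) - 44100\right) \frac{224878}{9} = \left(\left(\frac{21111}{23393} + \frac{5818}{9817}\right) - 44100\right) \frac{224878}{9} = \left(\frac{343347161}{229649081} - 44100\right) \frac{224878}{9} = \left(- \frac{10127181124939}{229649081}\right) \frac{224878}{9} = - \frac{2277380237014032442}{2066841729}$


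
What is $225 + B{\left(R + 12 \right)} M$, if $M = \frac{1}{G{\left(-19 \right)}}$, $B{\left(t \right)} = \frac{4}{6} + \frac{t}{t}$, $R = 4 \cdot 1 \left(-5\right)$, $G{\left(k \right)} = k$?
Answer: $\frac{12820}{57} \approx 224.91$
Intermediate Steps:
$R = -20$ ($R = 4 \left(-5\right) = -20$)
$B{\left(t \right)} = \frac{5}{3}$ ($B{\left(t \right)} = 4 \cdot \frac{1}{6} + 1 = \frac{2}{3} + 1 = \frac{5}{3}$)
$M = - \frac{1}{19}$ ($M = \frac{1}{-19} = - \frac{1}{19} \approx -0.052632$)
$225 + B{\left(R + 12 \right)} M = 225 + \frac{5}{3} \left(- \frac{1}{19}\right) = 225 - \frac{5}{57} = \frac{12820}{57}$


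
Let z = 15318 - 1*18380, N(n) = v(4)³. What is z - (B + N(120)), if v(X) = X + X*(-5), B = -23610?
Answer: 24644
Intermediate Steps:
v(X) = -4*X (v(X) = X - 5*X = -4*X)
N(n) = -4096 (N(n) = (-4*4)³ = (-16)³ = -4096)
z = -3062 (z = 15318 - 18380 = -3062)
z - (B + N(120)) = -3062 - (-23610 - 4096) = -3062 - 1*(-27706) = -3062 + 27706 = 24644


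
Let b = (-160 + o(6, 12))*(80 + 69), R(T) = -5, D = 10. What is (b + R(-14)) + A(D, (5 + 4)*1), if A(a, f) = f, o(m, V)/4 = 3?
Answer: -22048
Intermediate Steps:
o(m, V) = 12 (o(m, V) = 4*3 = 12)
b = -22052 (b = (-160 + 12)*(80 + 69) = -148*149 = -22052)
(b + R(-14)) + A(D, (5 + 4)*1) = (-22052 - 5) + (5 + 4)*1 = -22057 + 9*1 = -22057 + 9 = -22048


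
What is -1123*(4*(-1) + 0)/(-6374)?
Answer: -2246/3187 ≈ -0.70474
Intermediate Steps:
-1123*(4*(-1) + 0)/(-6374) = -1123*(-4 + 0)*(-1/6374) = -1123*(-4)*(-1/6374) = 4492*(-1/6374) = -2246/3187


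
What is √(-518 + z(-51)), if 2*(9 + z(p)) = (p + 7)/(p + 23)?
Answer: I*√103138/14 ≈ 22.939*I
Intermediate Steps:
z(p) = -9 + (7 + p)/(2*(23 + p)) (z(p) = -9 + ((p + 7)/(p + 23))/2 = -9 + ((7 + p)/(23 + p))/2 = -9 + (7 + p)/(2*(23 + p)))
√(-518 + z(-51)) = √(-518 + (-407 - 17*(-51))/(2*(23 - 51))) = √(-518 + (½)*(-407 + 867)/(-28)) = √(-518 + (½)*(-1/28)*460) = √(-518 - 115/14) = √(-7367/14) = I*√103138/14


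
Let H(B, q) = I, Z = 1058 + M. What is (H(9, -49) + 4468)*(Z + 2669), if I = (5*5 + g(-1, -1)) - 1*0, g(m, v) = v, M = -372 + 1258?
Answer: 20721596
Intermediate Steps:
M = 886
Z = 1944 (Z = 1058 + 886 = 1944)
I = 24 (I = (5*5 - 1) - 1*0 = (25 - 1) + 0 = 24 + 0 = 24)
H(B, q) = 24
(H(9, -49) + 4468)*(Z + 2669) = (24 + 4468)*(1944 + 2669) = 4492*4613 = 20721596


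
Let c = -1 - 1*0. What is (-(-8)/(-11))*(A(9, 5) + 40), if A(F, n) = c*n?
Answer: -280/11 ≈ -25.455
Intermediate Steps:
c = -1 (c = -1 + 0 = -1)
A(F, n) = -n
(-(-8)/(-11))*(A(9, 5) + 40) = (-(-8)/(-11))*(-1*5 + 40) = (-(-8)*(-1)/11)*(-5 + 40) = -1*8/11*35 = -8/11*35 = -280/11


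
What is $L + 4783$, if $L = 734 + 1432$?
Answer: $6949$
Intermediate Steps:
$L = 2166$
$L + 4783 = 2166 + 4783 = 6949$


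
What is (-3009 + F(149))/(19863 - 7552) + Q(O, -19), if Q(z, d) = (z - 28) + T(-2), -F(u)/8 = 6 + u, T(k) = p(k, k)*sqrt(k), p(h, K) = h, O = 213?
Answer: 2273286/12311 - 2*I*sqrt(2) ≈ 184.65 - 2.8284*I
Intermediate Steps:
T(k) = k**(3/2) (T(k) = k*sqrt(k) = k**(3/2))
F(u) = -48 - 8*u (F(u) = -8*(6 + u) = -48 - 8*u)
Q(z, d) = -28 + z - 2*I*sqrt(2) (Q(z, d) = (z - 28) + (-2)**(3/2) = (-28 + z) - 2*I*sqrt(2) = -28 + z - 2*I*sqrt(2))
(-3009 + F(149))/(19863 - 7552) + Q(O, -19) = (-3009 + (-48 - 8*149))/(19863 - 7552) + (-28 + 213 - 2*I*sqrt(2)) = (-3009 + (-48 - 1192))/12311 + (185 - 2*I*sqrt(2)) = (-3009 - 1240)*(1/12311) + (185 - 2*I*sqrt(2)) = -4249*1/12311 + (185 - 2*I*sqrt(2)) = -4249/12311 + (185 - 2*I*sqrt(2)) = 2273286/12311 - 2*I*sqrt(2)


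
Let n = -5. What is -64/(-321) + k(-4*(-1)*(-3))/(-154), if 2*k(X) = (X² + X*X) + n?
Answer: -71131/98868 ≈ -0.71945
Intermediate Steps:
k(X) = -5/2 + X² (k(X) = ((X² + X*X) - 5)/2 = ((X² + X²) - 5)/2 = (2*X² - 5)/2 = (-5 + 2*X²)/2 = -5/2 + X²)
-64/(-321) + k(-4*(-1)*(-3))/(-154) = -64/(-321) + (-5/2 + (-4*(-1)*(-3))²)/(-154) = -64*(-1/321) + (-5/2 + (4*(-3))²)*(-1/154) = 64/321 + (-5/2 + (-12)²)*(-1/154) = 64/321 + (-5/2 + 144)*(-1/154) = 64/321 + (283/2)*(-1/154) = 64/321 - 283/308 = -71131/98868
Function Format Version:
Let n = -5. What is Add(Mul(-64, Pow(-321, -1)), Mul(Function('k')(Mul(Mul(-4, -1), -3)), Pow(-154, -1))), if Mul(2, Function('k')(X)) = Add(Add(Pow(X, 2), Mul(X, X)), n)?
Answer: Rational(-71131, 98868) ≈ -0.71945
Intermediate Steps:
Function('k')(X) = Add(Rational(-5, 2), Pow(X, 2)) (Function('k')(X) = Mul(Rational(1, 2), Add(Add(Pow(X, 2), Mul(X, X)), -5)) = Mul(Rational(1, 2), Add(Add(Pow(X, 2), Pow(X, 2)), -5)) = Mul(Rational(1, 2), Add(Mul(2, Pow(X, 2)), -5)) = Mul(Rational(1, 2), Add(-5, Mul(2, Pow(X, 2)))) = Add(Rational(-5, 2), Pow(X, 2)))
Add(Mul(-64, Pow(-321, -1)), Mul(Function('k')(Mul(Mul(-4, -1), -3)), Pow(-154, -1))) = Add(Mul(-64, Pow(-321, -1)), Mul(Add(Rational(-5, 2), Pow(Mul(Mul(-4, -1), -3), 2)), Pow(-154, -1))) = Add(Mul(-64, Rational(-1, 321)), Mul(Add(Rational(-5, 2), Pow(Mul(4, -3), 2)), Rational(-1, 154))) = Add(Rational(64, 321), Mul(Add(Rational(-5, 2), Pow(-12, 2)), Rational(-1, 154))) = Add(Rational(64, 321), Mul(Add(Rational(-5, 2), 144), Rational(-1, 154))) = Add(Rational(64, 321), Mul(Rational(283, 2), Rational(-1, 154))) = Add(Rational(64, 321), Rational(-283, 308)) = Rational(-71131, 98868)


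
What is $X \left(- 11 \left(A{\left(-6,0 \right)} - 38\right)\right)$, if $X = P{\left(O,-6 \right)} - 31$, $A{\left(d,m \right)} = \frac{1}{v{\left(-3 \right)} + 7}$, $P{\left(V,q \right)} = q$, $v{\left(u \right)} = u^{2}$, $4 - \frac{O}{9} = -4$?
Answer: $- \frac{247049}{16} \approx -15441.0$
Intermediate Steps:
$O = 72$ ($O = 36 - -36 = 36 + 36 = 72$)
$A{\left(d,m \right)} = \frac{1}{16}$ ($A{\left(d,m \right)} = \frac{1}{\left(-3\right)^{2} + 7} = \frac{1}{9 + 7} = \frac{1}{16}$)
$X = -37$ ($X = -6 - 31 = -37$)
$X \left(- 11 \left(A{\left(-6,0 \right)} - 38\right)\right) = - 37 \left(- 11 \left(\frac{1}{16} - 38\right)\right) = - 37 \left(\left(-11\right) \left(- \frac{607}{16}\right)\right) = \left(-37\right) \frac{6677}{16} = - \frac{247049}{16}$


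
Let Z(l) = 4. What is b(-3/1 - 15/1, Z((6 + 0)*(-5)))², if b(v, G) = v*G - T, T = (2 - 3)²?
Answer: 5329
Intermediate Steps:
T = 1 (T = (-1)² = 1)
b(v, G) = -1 + G*v (b(v, G) = v*G - 1*1 = G*v - 1 = -1 + G*v)
b(-3/1 - 15/1, Z((6 + 0)*(-5)))² = (-1 + 4*(-3/1 - 15/1))² = (-1 + 4*(-3*1 - 15*1))² = (-1 + 4*(-3 - 15))² = (-1 + 4*(-18))² = (-1 - 72)² = (-73)² = 5329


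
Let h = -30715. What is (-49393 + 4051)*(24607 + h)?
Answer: 276948936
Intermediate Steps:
(-49393 + 4051)*(24607 + h) = (-49393 + 4051)*(24607 - 30715) = -45342*(-6108) = 276948936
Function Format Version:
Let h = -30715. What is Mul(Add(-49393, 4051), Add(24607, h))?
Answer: 276948936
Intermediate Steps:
Mul(Add(-49393, 4051), Add(24607, h)) = Mul(Add(-49393, 4051), Add(24607, -30715)) = Mul(-45342, -6108) = 276948936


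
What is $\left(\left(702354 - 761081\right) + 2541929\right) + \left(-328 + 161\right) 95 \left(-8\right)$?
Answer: $2610122$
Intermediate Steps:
$\left(\left(702354 - 761081\right) + 2541929\right) + \left(-328 + 161\right) 95 \left(-8\right) = \left(\left(702354 - 761081\right) + 2541929\right) - -126920 = \left(-58727 + 2541929\right) + 126920 = 2483202 + 126920 = 2610122$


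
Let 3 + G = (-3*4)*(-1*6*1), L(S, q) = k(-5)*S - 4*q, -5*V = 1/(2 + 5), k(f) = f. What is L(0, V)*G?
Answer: 276/35 ≈ 7.8857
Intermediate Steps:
V = -1/35 (V = -1/(5*(2 + 5)) = -⅕/7 = -⅕*⅐ = -1/35 ≈ -0.028571)
L(S, q) = -5*S - 4*q
G = 69 (G = -3 + (-3*4)*(-1*6*1) = -3 - (-72) = -3 - 12*(-6) = -3 + 72 = 69)
L(0, V)*G = (-5*0 - 4*(-1/35))*69 = (0 + 4/35)*69 = (4/35)*69 = 276/35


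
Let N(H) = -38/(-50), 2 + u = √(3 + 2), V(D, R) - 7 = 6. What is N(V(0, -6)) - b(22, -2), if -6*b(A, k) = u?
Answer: 32/75 + √5/6 ≈ 0.79935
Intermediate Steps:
V(D, R) = 13 (V(D, R) = 7 + 6 = 13)
u = -2 + √5 (u = -2 + √(3 + 2) = -2 + √5 ≈ 0.23607)
N(H) = 19/25 (N(H) = -38*(-1/50) = 19/25)
b(A, k) = ⅓ - √5/6 (b(A, k) = -(-2 + √5)/6 = ⅓ - √5/6)
N(V(0, -6)) - b(22, -2) = 19/25 - (⅓ - √5/6) = 19/25 + (-⅓ + √5/6) = 32/75 + √5/6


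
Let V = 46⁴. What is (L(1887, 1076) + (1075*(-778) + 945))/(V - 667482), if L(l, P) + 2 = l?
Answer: -416760/1904987 ≈ -0.21877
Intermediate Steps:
V = 4477456
L(l, P) = -2 + l
(L(1887, 1076) + (1075*(-778) + 945))/(V - 667482) = ((-2 + 1887) + (1075*(-778) + 945))/(4477456 - 667482) = (1885 + (-836350 + 945))/3809974 = (1885 - 835405)*(1/3809974) = -833520*1/3809974 = -416760/1904987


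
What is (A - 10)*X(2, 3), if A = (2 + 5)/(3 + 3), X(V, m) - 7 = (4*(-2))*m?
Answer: 901/6 ≈ 150.17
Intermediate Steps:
X(V, m) = 7 - 8*m (X(V, m) = 7 + (4*(-2))*m = 7 - 8*m)
A = 7/6 ≈ 1.1667
(A - 10)*X(2, 3) = (7/6 - 10)*(7 - 8*3) = -53*(7 - 24)/6 = -53/6*(-17) = 901/6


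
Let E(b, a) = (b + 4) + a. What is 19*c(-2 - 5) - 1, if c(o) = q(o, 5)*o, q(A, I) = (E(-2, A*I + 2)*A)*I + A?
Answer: -143375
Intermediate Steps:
E(b, a) = 4 + a + b (E(b, a) = (4 + b) + a = 4 + a + b)
q(A, I) = A + A*I*(4 + A*I) (q(A, I) = ((4 + (A*I + 2) - 2)*A)*I + A = ((4 + (2 + A*I) - 2)*A)*I + A = ((4 + A*I)*A)*I + A = (A*(4 + A*I))*I + A = A*I*(4 + A*I) + A = A + A*I*(4 + A*I))
c(o) = o**2*(21 + 25*o) (c(o) = (o*(1 + 5*(4 + o*5)))*o = (o*(1 + 5*(4 + 5*o)))*o = (o*(1 + (20 + 25*o)))*o = (o*(21 + 25*o))*o = o**2*(21 + 25*o))
19*c(-2 - 5) - 1 = 19*((-2 - 5)**2*(21 + 25*(-2 - 5))) - 1 = 19*((-7)**2*(21 + 25*(-7))) - 1 = 19*(49*(21 - 175)) - 1 = 19*(49*(-154)) - 1 = 19*(-7546) - 1 = -143374 - 1 = -143375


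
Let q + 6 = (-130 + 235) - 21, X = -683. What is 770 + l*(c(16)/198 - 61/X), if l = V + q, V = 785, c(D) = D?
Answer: 61992179/67617 ≈ 916.81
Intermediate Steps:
q = 78 (q = -6 + ((-130 + 235) - 21) = -6 + (105 - 21) = -6 + 84 = 78)
l = 863 (l = 785 + 78 = 863)
770 + l*(c(16)/198 - 61/X) = 770 + 863*(16/198 - 61/(-683)) = 770 + 863*(16*(1/198) - 61*(-1/683)) = 770 + 863*(8/99 + 61/683) = 770 + 863*(11503/67617) = 770 + 9927089/67617 = 61992179/67617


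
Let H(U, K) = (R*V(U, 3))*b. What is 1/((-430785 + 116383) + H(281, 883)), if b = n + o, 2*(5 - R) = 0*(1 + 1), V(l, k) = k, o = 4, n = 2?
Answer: -1/314312 ≈ -3.1816e-6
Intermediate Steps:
R = 5 (R = 5 - 0*(1 + 1) = 5 - 0*2 = 5 - 1/2*0 = 5 + 0 = 5)
b = 6 (b = 2 + 4 = 6)
H(U, K) = 90 (H(U, K) = (5*3)*6 = 15*6 = 90)
1/((-430785 + 116383) + H(281, 883)) = 1/((-430785 + 116383) + 90) = 1/(-314402 + 90) = 1/(-314312) = -1/314312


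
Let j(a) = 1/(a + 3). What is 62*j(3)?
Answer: 31/3 ≈ 10.333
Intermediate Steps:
j(a) = 1/(3 + a)
62*j(3) = 62/(3 + 3) = 62/6 = 62*(⅙) = 31/3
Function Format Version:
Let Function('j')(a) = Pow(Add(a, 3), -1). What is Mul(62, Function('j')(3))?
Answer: Rational(31, 3) ≈ 10.333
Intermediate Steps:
Function('j')(a) = Pow(Add(3, a), -1)
Mul(62, Function('j')(3)) = Mul(62, Pow(Add(3, 3), -1)) = Mul(62, Pow(6, -1)) = Mul(62, Rational(1, 6)) = Rational(31, 3)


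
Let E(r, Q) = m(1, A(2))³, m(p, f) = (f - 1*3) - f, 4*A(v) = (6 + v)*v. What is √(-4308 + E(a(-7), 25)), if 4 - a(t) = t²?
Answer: 17*I*√15 ≈ 65.841*I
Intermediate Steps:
A(v) = v*(6 + v)/4 (A(v) = ((6 + v)*v)/4 = (v*(6 + v))/4 = v*(6 + v)/4)
a(t) = 4 - t²
m(p, f) = -3 (m(p, f) = (f - 3) - f = (-3 + f) - f = -3)
E(r, Q) = -27 (E(r, Q) = (-3)³ = -27)
√(-4308 + E(a(-7), 25)) = √(-4308 - 27) = √(-4335) = 17*I*√15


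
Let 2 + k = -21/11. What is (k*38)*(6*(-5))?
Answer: 49020/11 ≈ 4456.4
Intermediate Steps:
k = -43/11 (k = -2 - 21/11 = -43/11 ≈ -3.9091)
(k*38)*(6*(-5)) = (-43/11*38)*(6*(-5)) = -1634/11*(-30) = 49020/11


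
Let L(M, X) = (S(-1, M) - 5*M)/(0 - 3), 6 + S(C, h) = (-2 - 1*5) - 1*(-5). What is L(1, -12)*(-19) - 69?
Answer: -454/3 ≈ -151.33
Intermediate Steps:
S(C, h) = -8 (S(C, h) = -6 + ((-2 - 1*5) - 1*(-5)) = -6 + ((-2 - 5) + 5) = -6 + (-7 + 5) = -6 - 2 = -8)
L(M, X) = 8/3 + 5*M/3 (L(M, X) = (-8 - 5*M)/(0 - 3) = (-8 - 5*M)/(-3) = (-8 - 5*M)*(-⅓) = 8/3 + 5*M/3)
L(1, -12)*(-19) - 69 = (8/3 + (5/3)*1)*(-19) - 69 = (8/3 + 5/3)*(-19) - 69 = (13/3)*(-19) - 69 = -247/3 - 69 = -454/3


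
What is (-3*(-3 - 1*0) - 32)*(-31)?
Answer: 713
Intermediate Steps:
(-3*(-3 - 1*0) - 32)*(-31) = (-3*(-3 + 0) - 32)*(-31) = (-3*(-3) - 32)*(-31) = (9 - 32)*(-31) = -23*(-31) = 713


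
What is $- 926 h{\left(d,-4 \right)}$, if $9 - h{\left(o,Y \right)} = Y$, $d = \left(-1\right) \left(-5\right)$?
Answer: $-12038$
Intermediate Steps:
$d = 5$
$h{\left(o,Y \right)} = 9 - Y$
$- 926 h{\left(d,-4 \right)} = - 926 \left(9 - -4\right) = - 926 \left(9 + 4\right) = \left(-926\right) 13 = -12038$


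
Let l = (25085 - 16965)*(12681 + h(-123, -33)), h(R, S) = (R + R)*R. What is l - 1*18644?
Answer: 348646036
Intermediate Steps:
h(R, S) = 2*R**2 (h(R, S) = (2*R)*R = 2*R**2)
l = 348664680 (l = (25085 - 16965)*(12681 + 2*(-123)**2) = 8120*(12681 + 2*15129) = 8120*(12681 + 30258) = 8120*42939 = 348664680)
l - 1*18644 = 348664680 - 1*18644 = 348664680 - 18644 = 348646036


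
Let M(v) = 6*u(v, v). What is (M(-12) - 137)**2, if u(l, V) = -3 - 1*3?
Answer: 29929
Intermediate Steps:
u(l, V) = -6 (u(l, V) = -3 - 3 = -6)
M(v) = -36 (M(v) = 6*(-6) = -36)
(M(-12) - 137)**2 = (-36 - 137)**2 = (-173)**2 = 29929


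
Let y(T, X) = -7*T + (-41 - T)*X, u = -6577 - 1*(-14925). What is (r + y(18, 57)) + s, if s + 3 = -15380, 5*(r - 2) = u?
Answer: -86002/5 ≈ -17200.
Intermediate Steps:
u = 8348 (u = -6577 + 14925 = 8348)
y(T, X) = -7*T + X*(-41 - T)
r = 8358/5 (r = 2 + (1/5)*8348 = 2 + 8348/5 = 8358/5 ≈ 1671.6)
s = -15383 (s = -3 - 15380 = -15383)
(r + y(18, 57)) + s = (8358/5 + (-41*57 - 7*18 - 1*18*57)) - 15383 = (8358/5 + (-2337 - 126 - 1026)) - 15383 = (8358/5 - 3489) - 15383 = -9087/5 - 15383 = -86002/5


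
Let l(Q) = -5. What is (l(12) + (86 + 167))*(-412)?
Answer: -102176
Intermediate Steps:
(l(12) + (86 + 167))*(-412) = (-5 + (86 + 167))*(-412) = (-5 + 253)*(-412) = 248*(-412) = -102176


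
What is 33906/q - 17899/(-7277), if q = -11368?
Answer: -21629065/41362468 ≈ -0.52291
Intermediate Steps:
33906/q - 17899/(-7277) = 33906/(-11368) - 17899/(-7277) = 33906*(-1/11368) - 17899*(-1/7277) = -16953/5684 + 17899/7277 = -21629065/41362468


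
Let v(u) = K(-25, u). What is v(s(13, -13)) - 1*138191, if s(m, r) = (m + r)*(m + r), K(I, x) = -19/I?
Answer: -3454756/25 ≈ -1.3819e+5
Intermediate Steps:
s(m, r) = (m + r)**2
v(u) = 19/25 (v(u) = -19/(-25) = -19*(-1/25) = 19/25)
v(s(13, -13)) - 1*138191 = 19/25 - 1*138191 = 19/25 - 138191 = -3454756/25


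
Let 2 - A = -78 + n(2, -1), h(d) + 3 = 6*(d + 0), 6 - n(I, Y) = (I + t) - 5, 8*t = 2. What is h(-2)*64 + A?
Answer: -3555/4 ≈ -888.75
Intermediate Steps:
t = ¼ (t = (⅛)*2 = ¼ ≈ 0.25000)
n(I, Y) = 43/4 - I (n(I, Y) = 6 - ((I + ¼) - 5) = 6 - ((¼ + I) - 5) = 6 - (-19/4 + I) = 6 + (19/4 - I) = 43/4 - I)
h(d) = -3 + 6*d (h(d) = -3 + 6*(d + 0) = -3 + 6*d)
A = 285/4 (A = 2 - (-78 + (43/4 - 1*2)) = 2 - (-78 + (43/4 - 2)) = 2 - (-78 + 35/4) = 2 - 1*(-277/4) = 2 + 277/4 = 285/4 ≈ 71.250)
h(-2)*64 + A = (-3 + 6*(-2))*64 + 285/4 = (-3 - 12)*64 + 285/4 = -15*64 + 285/4 = -960 + 285/4 = -3555/4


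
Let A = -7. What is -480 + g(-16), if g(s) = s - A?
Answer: -489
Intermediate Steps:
g(s) = 7 + s (g(s) = s - 1*(-7) = s + 7 = 7 + s)
-480 + g(-16) = -480 + (7 - 16) = -480 - 9 = -489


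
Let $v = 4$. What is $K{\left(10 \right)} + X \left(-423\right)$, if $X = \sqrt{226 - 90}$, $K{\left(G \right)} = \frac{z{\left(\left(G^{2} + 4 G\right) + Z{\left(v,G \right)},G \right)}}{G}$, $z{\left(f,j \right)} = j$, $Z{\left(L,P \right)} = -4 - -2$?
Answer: $1 - 846 \sqrt{34} \approx -4932.0$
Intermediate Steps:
$Z{\left(L,P \right)} = -2$ ($Z{\left(L,P \right)} = -4 + 2 = -2$)
$K{\left(G \right)} = 1$ ($K{\left(G \right)} = \frac{G}{G} = 1$)
$X = 2 \sqrt{34}$ ($X = \sqrt{136} = 2 \sqrt{34} \approx 11.662$)
$K{\left(10 \right)} + X \left(-423\right) = 1 + 2 \sqrt{34} \left(-423\right) = 1 - 846 \sqrt{34}$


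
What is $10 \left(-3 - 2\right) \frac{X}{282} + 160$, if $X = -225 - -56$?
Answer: $\frac{26785}{141} \approx 189.96$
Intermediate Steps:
$X = -169$ ($X = -225 + 56 = -169$)
$10 \left(-3 - 2\right) \frac{X}{282} + 160 = 10 \left(-3 - 2\right) \left(- \frac{169}{282}\right) + 160 = 10 \left(-5\right) \left(\left(-169\right) \frac{1}{282}\right) + 160 = \left(-50\right) \left(- \frac{169}{282}\right) + 160 = \frac{4225}{141} + 160 = \frac{26785}{141}$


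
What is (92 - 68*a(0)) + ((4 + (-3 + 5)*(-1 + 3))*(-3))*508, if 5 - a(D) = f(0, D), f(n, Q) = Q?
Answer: -12440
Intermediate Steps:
a(D) = 5 - D
(92 - 68*a(0)) + ((4 + (-3 + 5)*(-1 + 3))*(-3))*508 = (92 - 68*(5 - 1*0)) + ((4 + (-3 + 5)*(-1 + 3))*(-3))*508 = (92 - 68*(5 + 0)) + ((4 + 2*2)*(-3))*508 = (92 - 68*5) + ((4 + 4)*(-3))*508 = (92 - 340) + (8*(-3))*508 = -248 - 24*508 = -248 - 12192 = -12440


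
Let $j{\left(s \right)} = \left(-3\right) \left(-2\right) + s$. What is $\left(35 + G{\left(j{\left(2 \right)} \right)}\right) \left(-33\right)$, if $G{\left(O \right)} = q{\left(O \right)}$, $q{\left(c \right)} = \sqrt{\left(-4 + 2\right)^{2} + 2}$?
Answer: $-1155 - 33 \sqrt{6} \approx -1235.8$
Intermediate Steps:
$j{\left(s \right)} = 6 + s$
$q{\left(c \right)} = \sqrt{6}$ ($q{\left(c \right)} = \sqrt{\left(-2\right)^{2} + 2} = \sqrt{4 + 2} = \sqrt{6}$)
$G{\left(O \right)} = \sqrt{6}$
$\left(35 + G{\left(j{\left(2 \right)} \right)}\right) \left(-33\right) = \left(35 + \sqrt{6}\right) \left(-33\right) = -1155 - 33 \sqrt{6}$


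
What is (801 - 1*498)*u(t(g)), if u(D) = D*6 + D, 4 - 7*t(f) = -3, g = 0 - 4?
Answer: 2121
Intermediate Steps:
g = -4
t(f) = 1 (t(f) = 4/7 - ⅐*(-3) = 4/7 + 3/7 = 1)
u(D) = 7*D (u(D) = 6*D + D = 7*D)
(801 - 1*498)*u(t(g)) = (801 - 1*498)*(7*1) = (801 - 498)*7 = 303*7 = 2121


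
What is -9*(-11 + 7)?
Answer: 36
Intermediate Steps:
-9*(-11 + 7) = -9*(-4) = 36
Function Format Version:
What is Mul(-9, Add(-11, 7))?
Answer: 36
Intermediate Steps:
Mul(-9, Add(-11, 7)) = Mul(-9, -4) = 36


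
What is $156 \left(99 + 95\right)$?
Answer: $30264$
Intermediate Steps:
$156 \left(99 + 95\right) = 156 \cdot 194 = 30264$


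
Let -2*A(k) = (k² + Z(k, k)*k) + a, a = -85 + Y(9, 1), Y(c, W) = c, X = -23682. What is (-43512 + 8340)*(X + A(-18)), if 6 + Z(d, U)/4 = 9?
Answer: 833506056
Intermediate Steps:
a = -76 (a = -85 + 9 = -76)
Z(d, U) = 12 (Z(d, U) = -24 + 4*9 = -24 + 36 = 12)
A(k) = 38 - 6*k - k²/2 (A(k) = -((k² + 12*k) - 76)/2 = -(-76 + k² + 12*k)/2 = 38 - 6*k - k²/2)
(-43512 + 8340)*(X + A(-18)) = (-43512 + 8340)*(-23682 + (38 - 6*(-18) - ½*(-18)²)) = -35172*(-23682 + (38 + 108 - ½*324)) = -35172*(-23682 + (38 + 108 - 162)) = -35172*(-23682 - 16) = -35172*(-23698) = 833506056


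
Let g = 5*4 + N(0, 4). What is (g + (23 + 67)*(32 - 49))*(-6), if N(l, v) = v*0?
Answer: 9060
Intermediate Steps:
N(l, v) = 0
g = 20 (g = 5*4 + 0 = 20 + 0 = 20)
(g + (23 + 67)*(32 - 49))*(-6) = (20 + (23 + 67)*(32 - 49))*(-6) = (20 + 90*(-17))*(-6) = (20 - 1530)*(-6) = -1510*(-6) = 9060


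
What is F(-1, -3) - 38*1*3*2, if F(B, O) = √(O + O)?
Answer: -228 + I*√6 ≈ -228.0 + 2.4495*I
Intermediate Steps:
F(B, O) = √2*√O (F(B, O) = √(2*O) = √2*√O)
F(-1, -3) - 38*1*3*2 = √2*√(-3) - 38*1*3*2 = √2*(I*√3) - 114*2 = I*√6 - 38*6 = I*√6 - 228 = -228 + I*√6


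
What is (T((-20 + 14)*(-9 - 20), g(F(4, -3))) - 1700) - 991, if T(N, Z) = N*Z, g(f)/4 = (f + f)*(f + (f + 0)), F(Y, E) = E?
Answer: 22365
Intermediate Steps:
g(f) = 16*f² (g(f) = 4*((f + f)*(f + (f + 0))) = 4*((2*f)*(f + f)) = 4*((2*f)*(2*f)) = 4*(4*f²) = 16*f²)
(T((-20 + 14)*(-9 - 20), g(F(4, -3))) - 1700) - 991 = (((-20 + 14)*(-9 - 20))*(16*(-3)²) - 1700) - 991 = ((-6*(-29))*(16*9) - 1700) - 991 = (174*144 - 1700) - 991 = (25056 - 1700) - 991 = 23356 - 991 = 22365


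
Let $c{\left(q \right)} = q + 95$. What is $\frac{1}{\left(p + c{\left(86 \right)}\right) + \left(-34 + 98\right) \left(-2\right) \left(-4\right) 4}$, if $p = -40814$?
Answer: $- \frac{1}{38585} \approx -2.5917 \cdot 10^{-5}$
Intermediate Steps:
$c{\left(q \right)} = 95 + q$
$\frac{1}{\left(p + c{\left(86 \right)}\right) + \left(-34 + 98\right) \left(-2\right) \left(-4\right) 4} = \frac{1}{\left(-40814 + \left(95 + 86\right)\right) + \left(-34 + 98\right) \left(-2\right) \left(-4\right) 4} = \frac{1}{\left(-40814 + 181\right) + 64 \cdot 8 \cdot 4} = \frac{1}{-40633 + 64 \cdot 32} = \frac{1}{-40633 + 2048} = \frac{1}{-38585} = - \frac{1}{38585}$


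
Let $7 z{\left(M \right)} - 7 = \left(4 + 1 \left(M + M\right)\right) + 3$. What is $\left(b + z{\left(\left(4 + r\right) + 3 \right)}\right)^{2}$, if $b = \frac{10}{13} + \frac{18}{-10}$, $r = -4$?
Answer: $\frac{690561}{207025} \approx 3.3356$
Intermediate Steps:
$z{\left(M \right)} = 2 + \frac{2 M}{7}$ ($z{\left(M \right)} = 1 + \frac{\left(4 + 1 \left(M + M\right)\right) + 3}{7} = 1 + \frac{\left(4 + 1 \cdot 2 M\right) + 3}{7} = 1 + \frac{\left(4 + 2 M\right) + 3}{7} = 1 + \frac{7 + 2 M}{7} = 1 + \left(1 + \frac{2 M}{7}\right) = 2 + \frac{2 M}{7}$)
$b = - \frac{67}{65}$ ($b = 10 \cdot \frac{1}{13} + 18 \left(- \frac{1}{10}\right) = \frac{10}{13} - \frac{9}{5} = - \frac{67}{65} \approx -1.0308$)
$\left(b + z{\left(\left(4 + r\right) + 3 \right)}\right)^{2} = \left(- \frac{67}{65} + \left(2 + \frac{2 \left(\left(4 - 4\right) + 3\right)}{7}\right)\right)^{2} = \left(- \frac{67}{65} + \left(2 + \frac{2 \left(0 + 3\right)}{7}\right)\right)^{2} = \left(- \frac{67}{65} + \left(2 + \frac{2}{7} \cdot 3\right)\right)^{2} = \left(- \frac{67}{65} + \left(2 + \frac{6}{7}\right)\right)^{2} = \left(- \frac{67}{65} + \frac{20}{7}\right)^{2} = \left(\frac{831}{455}\right)^{2} = \frac{690561}{207025}$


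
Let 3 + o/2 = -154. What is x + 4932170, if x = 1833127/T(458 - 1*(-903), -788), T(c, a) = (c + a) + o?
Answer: 1279265157/259 ≈ 4.9392e+6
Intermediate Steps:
o = -314 (o = -6 + 2*(-154) = -6 - 308 = -314)
T(c, a) = -314 + a + c (T(c, a) = (c + a) - 314 = (a + c) - 314 = -314 + a + c)
x = 1833127/259 (x = 1833127/(-314 - 788 + (458 - 1*(-903))) = 1833127/(-314 - 788 + (458 + 903)) = 1833127/(-314 - 788 + 1361) = 1833127/259 ≈ 7077.7)
x + 4932170 = 1833127/259 + 4932170 = 1279265157/259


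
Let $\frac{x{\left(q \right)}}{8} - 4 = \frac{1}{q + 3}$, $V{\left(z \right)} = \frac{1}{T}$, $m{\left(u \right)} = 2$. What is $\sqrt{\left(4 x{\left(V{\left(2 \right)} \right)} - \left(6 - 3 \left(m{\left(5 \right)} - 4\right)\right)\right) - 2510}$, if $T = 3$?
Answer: $\frac{i \sqrt{59610}}{5} \approx 48.83 i$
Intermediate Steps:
$V{\left(z \right)} = \frac{1}{3}$
$x{\left(q \right)} = 32 + \frac{8}{3 + q}$ ($x{\left(q \right)} = 32 + \frac{8}{q + 3} = 32 + \frac{8}{3 + q}$)
$\sqrt{\left(4 x{\left(V{\left(2 \right)} \right)} - \left(6 - 3 \left(m{\left(5 \right)} - 4\right)\right)\right) - 2510} = \sqrt{\left(4 \frac{8 \left(13 + 4 \cdot \frac{1}{3}\right)}{3 + \frac{1}{3}} - \left(6 - 3 \left(2 - 4\right)\right)\right) - 2510} = \sqrt{\left(4 \frac{8 \left(13 + \frac{4}{3}\right)}{\frac{10}{3}} - \left(6 - -6\right)\right) - 2510} = \sqrt{\left(4 \cdot 8 \cdot \frac{3}{10} \cdot \frac{43}{3} - 12\right) - 2510} = \sqrt{\left(4 \cdot \frac{172}{5} - 12\right) - 2510} = \sqrt{\left(\frac{688}{5} - 12\right) - 2510} = \sqrt{\frac{628}{5} - 2510} = \sqrt{- \frac{11922}{5}} = \frac{i \sqrt{59610}}{5}$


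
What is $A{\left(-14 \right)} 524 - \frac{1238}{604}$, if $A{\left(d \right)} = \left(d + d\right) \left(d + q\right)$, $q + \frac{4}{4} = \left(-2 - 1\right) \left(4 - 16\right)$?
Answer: $- \frac{93050443}{302} \approx -3.0811 \cdot 10^{5}$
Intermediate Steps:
$q = 35$ ($q = -1 + \left(-2 - 1\right) \left(4 - 16\right) = -1 - -36 = -1 + 36 = 35$)
$A{\left(d \right)} = 2 d \left(35 + d\right)$ ($A{\left(d \right)} = \left(d + d\right) \left(d + 35\right) = 2 d \left(35 + d\right)$)
$A{\left(-14 \right)} 524 - \frac{1238}{604} = 2 \left(-14\right) \left(35 - 14\right) 524 - \frac{1238}{604} = 2 \left(-14\right) 21 \cdot 524 - \frac{619}{302} = \left(-588\right) 524 - \frac{619}{302} = -308112 - \frac{619}{302} = - \frac{93050443}{302}$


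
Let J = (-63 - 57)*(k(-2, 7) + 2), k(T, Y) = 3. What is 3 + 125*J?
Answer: -74997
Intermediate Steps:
J = -600 (J = (-63 - 57)*(3 + 2) = -120*5 = -600)
3 + 125*J = 3 + 125*(-600) = 3 - 75000 = -74997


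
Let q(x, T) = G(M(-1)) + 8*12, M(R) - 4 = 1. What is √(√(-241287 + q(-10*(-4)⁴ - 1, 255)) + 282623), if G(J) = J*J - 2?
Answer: √(282623 + 4*I*√15073) ≈ 531.62 + 0.462*I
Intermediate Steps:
M(R) = 5 (M(R) = 4 + 1 = 5)
G(J) = -2 + J² (G(J) = J² - 2 = -2 + J²)
q(x, T) = 119 (q(x, T) = (-2 + 5²) + 8*12 = (-2 + 25) + 96 = 23 + 96 = 119)
√(√(-241287 + q(-10*(-4)⁴ - 1, 255)) + 282623) = √(√(-241287 + 119) + 282623) = √(√(-241168) + 282623) = √(4*I*√15073 + 282623) = √(282623 + 4*I*√15073)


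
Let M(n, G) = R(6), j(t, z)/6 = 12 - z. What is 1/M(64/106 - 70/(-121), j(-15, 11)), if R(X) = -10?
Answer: -⅒ ≈ -0.10000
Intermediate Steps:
j(t, z) = 72 - 6*z (j(t, z) = 6*(12 - z) = 72 - 6*z)
M(n, G) = -10
1/M(64/106 - 70/(-121), j(-15, 11)) = 1/(-10) = -⅒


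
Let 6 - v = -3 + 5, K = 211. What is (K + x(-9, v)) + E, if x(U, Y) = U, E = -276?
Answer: -74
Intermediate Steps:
v = 4 (v = 6 - (-3 + 5) = 6 - 1*2 = 6 - 2 = 4)
(K + x(-9, v)) + E = (211 - 9) - 276 = 202 - 276 = -74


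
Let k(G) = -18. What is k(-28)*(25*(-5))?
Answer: 2250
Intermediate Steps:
k(-28)*(25*(-5)) = -450*(-5) = -18*(-125) = 2250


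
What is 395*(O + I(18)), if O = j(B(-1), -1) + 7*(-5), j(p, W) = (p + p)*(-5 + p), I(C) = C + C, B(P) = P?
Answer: 5135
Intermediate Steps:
I(C) = 2*C
j(p, W) = 2*p*(-5 + p) (j(p, W) = (2*p)*(-5 + p) = 2*p*(-5 + p))
O = -23 (O = 2*(-1)*(-5 - 1) + 7*(-5) = 2*(-1)*(-6) - 35 = 12 - 35 = -23)
395*(O + I(18)) = 395*(-23 + 2*18) = 395*(-23 + 36) = 395*13 = 5135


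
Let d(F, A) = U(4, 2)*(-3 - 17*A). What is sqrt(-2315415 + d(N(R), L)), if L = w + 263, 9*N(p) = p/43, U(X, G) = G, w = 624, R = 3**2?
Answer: I*sqrt(2345579) ≈ 1531.5*I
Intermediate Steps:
R = 9
N(p) = p/387 (N(p) = (p/43)/9 = p/387)
L = 887 (L = 624 + 263 = 887)
d(F, A) = -6 - 34*A (d(F, A) = 2*(-3 - 17*A) = -6 - 34*A)
sqrt(-2315415 + d(N(R), L)) = sqrt(-2315415 + (-6 - 34*887)) = sqrt(-2315415 + (-6 - 30158)) = sqrt(-2315415 - 30164) = sqrt(-2345579) = I*sqrt(2345579)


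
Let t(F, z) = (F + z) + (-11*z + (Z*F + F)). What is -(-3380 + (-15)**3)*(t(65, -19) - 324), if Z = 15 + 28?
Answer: 18853205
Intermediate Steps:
Z = 43
t(F, z) = -10*z + 45*F (t(F, z) = (F + z) + (-11*z + (43*F + F)) = (F + z) + (-11*z + 44*F) = -10*z + 45*F)
-(-3380 + (-15)**3)*(t(65, -19) - 324) = -(-3380 + (-15)**3)*((-10*(-19) + 45*65) - 324) = -(-3380 - 3375)*((190 + 2925) - 324) = -(-6755)*(3115 - 324) = -(-6755)*2791 = -1*(-18853205) = 18853205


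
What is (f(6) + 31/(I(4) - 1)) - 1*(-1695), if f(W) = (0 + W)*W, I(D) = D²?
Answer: 25996/15 ≈ 1733.1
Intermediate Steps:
f(W) = W² (f(W) = W*W = W²)
(f(6) + 31/(I(4) - 1)) - 1*(-1695) = (6² + 31/(4² - 1)) - 1*(-1695) = (36 + 31/(16 - 1)) + 1695 = (36 + 31/15) + 1695 = 571/15 + 1695 = 25996/15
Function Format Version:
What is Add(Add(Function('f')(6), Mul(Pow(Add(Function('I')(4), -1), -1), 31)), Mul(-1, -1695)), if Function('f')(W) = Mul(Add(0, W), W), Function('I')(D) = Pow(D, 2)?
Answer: Rational(25996, 15) ≈ 1733.1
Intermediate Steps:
Function('f')(W) = Pow(W, 2) (Function('f')(W) = Mul(W, W) = Pow(W, 2))
Add(Add(Function('f')(6), Mul(Pow(Add(Function('I')(4), -1), -1), 31)), Mul(-1, -1695)) = Add(Add(Pow(6, 2), Mul(Pow(Add(Pow(4, 2), -1), -1), 31)), Mul(-1, -1695)) = Add(Add(36, Mul(Pow(Add(16, -1), -1), 31)), 1695) = Add(Add(36, Mul(Pow(15, -1), 31)), 1695) = Add(Add(36, Mul(Rational(1, 15), 31)), 1695) = Add(Add(36, Rational(31, 15)), 1695) = Add(Rational(571, 15), 1695) = Rational(25996, 15)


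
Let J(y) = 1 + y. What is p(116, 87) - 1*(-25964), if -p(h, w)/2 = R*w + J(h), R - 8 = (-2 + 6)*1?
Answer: 23642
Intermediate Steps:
R = 12 (R = 8 + (-2 + 6)*1 = 8 + 4*1 = 8 + 4 = 12)
p(h, w) = -2 - 24*w - 2*h (p(h, w) = -2*(12*w + (1 + h)) = -2*(1 + h + 12*w) = -2 - 24*w - 2*h)
p(116, 87) - 1*(-25964) = (-2 - 24*87 - 2*116) - 1*(-25964) = (-2 - 2088 - 232) + 25964 = -2322 + 25964 = 23642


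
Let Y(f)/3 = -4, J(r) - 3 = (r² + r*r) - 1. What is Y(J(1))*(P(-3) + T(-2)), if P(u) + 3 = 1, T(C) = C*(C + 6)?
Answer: 120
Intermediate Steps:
J(r) = 2 + 2*r² (J(r) = 3 + ((r² + r*r) - 1) = 3 + ((r² + r²) - 1) = 3 + (2*r² - 1) = 3 + (-1 + 2*r²) = 2 + 2*r²)
Y(f) = -12 (Y(f) = 3*(-4) = -12)
T(C) = C*(6 + C)
P(u) = -2 (P(u) = -3 + 1 = -2)
Y(J(1))*(P(-3) + T(-2)) = -12*(-2 - 2*(6 - 2)) = -12*(-2 - 2*4) = -12*(-2 - 8) = -12*(-10) = 120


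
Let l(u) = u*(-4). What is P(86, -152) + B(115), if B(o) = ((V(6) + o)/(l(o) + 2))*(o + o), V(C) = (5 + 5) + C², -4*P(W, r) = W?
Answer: -46877/458 ≈ -102.35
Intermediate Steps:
l(u) = -4*u
P(W, r) = -W/4
V(C) = 10 + C²
B(o) = 2*o*(46 + o)/(2 - 4*o) (B(o) = (((10 + 6²) + o)/(-4*o + 2))*(o + o) = (((10 + 36) + o)/(2 - 4*o))*(2*o) = ((46 + o)/(2 - 4*o))*(2*o) = 2*o*(46 + o)/(2 - 4*o))
P(86, -152) + B(115) = -¼*86 - 1*115*(46 + 115)/(-1 + 2*115) = -43/2 - 1*115*161/(-1 + 230) = -43/2 - 1*115*161/229 = -43/2 - 1*115*1/229*161 = -43/2 - 18515/229 = -46877/458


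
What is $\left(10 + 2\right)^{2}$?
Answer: $144$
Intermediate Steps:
$\left(10 + 2\right)^{2} = 12^{2} = 144$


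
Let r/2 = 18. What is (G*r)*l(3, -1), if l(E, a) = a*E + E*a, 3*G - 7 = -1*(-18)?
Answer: -1800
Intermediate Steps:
r = 36 (r = 2*18 = 36)
G = 25/3 (G = 7/3 + (-1*(-18))/3 = 7/3 + (⅓)*18 = 7/3 + 6 = 25/3 ≈ 8.3333)
l(E, a) = 2*E*a (l(E, a) = E*a + E*a = 2*E*a)
(G*r)*l(3, -1) = ((25/3)*36)*(2*3*(-1)) = 300*(-6) = -1800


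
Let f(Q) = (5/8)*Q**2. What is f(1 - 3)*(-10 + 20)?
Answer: 25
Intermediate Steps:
f(Q) = 5*Q**2/8 (f(Q) = (5*(1/8))*Q**2 = 5*Q**2/8)
f(1 - 3)*(-10 + 20) = (5*(1 - 3)**2/8)*(-10 + 20) = ((5/8)*(-2)**2)*10 = ((5/8)*4)*10 = (5/2)*10 = 25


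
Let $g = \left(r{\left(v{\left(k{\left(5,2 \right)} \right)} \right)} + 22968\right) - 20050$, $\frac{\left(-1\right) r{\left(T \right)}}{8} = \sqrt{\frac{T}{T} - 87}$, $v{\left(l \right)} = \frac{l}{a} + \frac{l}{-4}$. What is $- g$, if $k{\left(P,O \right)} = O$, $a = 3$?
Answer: $-2918 + 8 i \sqrt{86} \approx -2918.0 + 74.189 i$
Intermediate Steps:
$v{\left(l \right)} = \frac{l}{12}$ ($v{\left(l \right)} = \frac{l}{3} + \frac{l}{-4} = l \frac{1}{3} + l \left(- \frac{1}{4}\right) = \frac{l}{3} - \frac{l}{4} = \frac{l}{12}$)
$r{\left(T \right)} = - 8 i \sqrt{86}$ ($r{\left(T \right)} = - 8 \sqrt{\frac{T}{T} - 87} = - 8 \sqrt{1 - 87} = - 8 \sqrt{-86} = - 8 i \sqrt{86}$)
$g = 2918 - 8 i \sqrt{86}$ ($g = \left(- 8 i \sqrt{86} + 22968\right) - 20050 = \left(22968 - 8 i \sqrt{86}\right) - 20050 = 2918 - 8 i \sqrt{86} \approx 2918.0 - 74.189 i$)
$- g = - (2918 - 8 i \sqrt{86}) = -2918 + 8 i \sqrt{86}$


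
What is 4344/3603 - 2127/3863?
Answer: 3039097/4639463 ≈ 0.65505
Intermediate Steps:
4344/3603 - 2127/3863 = 4344*(1/3603) - 2127*1/3863 = 1448/1201 - 2127/3863 = 3039097/4639463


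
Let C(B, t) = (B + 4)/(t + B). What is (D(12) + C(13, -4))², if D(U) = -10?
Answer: 5329/81 ≈ 65.790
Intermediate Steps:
C(B, t) = (4 + B)/(B + t)
(D(12) + C(13, -4))² = (-10 + (4 + 13)/(13 - 4))² = (-10 + 17/9)² = (-73/9)² = 5329/81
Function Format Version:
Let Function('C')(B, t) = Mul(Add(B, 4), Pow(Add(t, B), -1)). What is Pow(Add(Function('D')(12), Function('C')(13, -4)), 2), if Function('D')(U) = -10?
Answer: Rational(5329, 81) ≈ 65.790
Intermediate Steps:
Function('C')(B, t) = Mul(Pow(Add(B, t), -1), Add(4, B)) (Function('C')(B, t) = Mul(Add(4, B), Pow(Add(B, t), -1)) = Mul(Pow(Add(B, t), -1), Add(4, B)))
Pow(Add(Function('D')(12), Function('C')(13, -4)), 2) = Pow(Add(-10, Mul(Pow(Add(13, -4), -1), Add(4, 13))), 2) = Pow(Add(-10, Mul(Pow(9, -1), 17)), 2) = Pow(Add(-10, Mul(Rational(1, 9), 17)), 2) = Pow(Add(-10, Rational(17, 9)), 2) = Pow(Rational(-73, 9), 2) = Rational(5329, 81)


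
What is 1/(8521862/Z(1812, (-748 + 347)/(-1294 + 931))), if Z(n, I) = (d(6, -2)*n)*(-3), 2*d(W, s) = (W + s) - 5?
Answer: 1359/4260931 ≈ 0.00031894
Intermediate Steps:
d(W, s) = -5/2 + W/2 + s/2 (d(W, s) = ((W + s) - 5)/2 = (-5 + W + s)/2 = -5/2 + W/2 + s/2)
Z(n, I) = 3*n/2 (Z(n, I) = ((-5/2 + (½)*6 + (½)*(-2))*n)*(-3) = ((-5/2 + 3 - 1)*n)*(-3) = -n/2*(-3) = 3*n/2)
1/(8521862/Z(1812, (-748 + 347)/(-1294 + 931))) = 1/(8521862/(((3/2)*1812))) = 1/(8521862/2718) = 1/(8521862*(1/2718)) = 1/(4260931/1359) = 1359/4260931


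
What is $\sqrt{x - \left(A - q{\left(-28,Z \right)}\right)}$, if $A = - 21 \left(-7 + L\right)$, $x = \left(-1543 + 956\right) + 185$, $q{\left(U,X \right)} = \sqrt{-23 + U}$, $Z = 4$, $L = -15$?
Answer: $\sqrt{-864 + i \sqrt{51}} \approx 0.1215 + 29.394 i$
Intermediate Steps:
$x = -402$ ($x = -587 + 185 = -402$)
$A = 462$ ($A = - 21 \left(-7 - 15\right) = \left(-21\right) \left(-22\right) = 462$)
$\sqrt{x - \left(A - q{\left(-28,Z \right)}\right)} = \sqrt{-402 + \left(\sqrt{-23 - 28} - 462\right)} = \sqrt{-402 - \left(462 - \sqrt{-51}\right)} = \sqrt{-402 - \left(462 - i \sqrt{51}\right)} = \sqrt{-864 + i \sqrt{51}}$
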